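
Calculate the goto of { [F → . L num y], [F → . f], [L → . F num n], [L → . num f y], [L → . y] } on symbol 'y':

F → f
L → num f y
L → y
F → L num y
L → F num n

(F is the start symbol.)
{ [L → y .] }

GOTO(I, 'y') = CLOSURE({ [A → αX.β] : [A → α.Xβ] ∈ I, X = 'y' })

Items with dot before 'y', with the dot advanced:
  [L → . y] → [L → y .]
Closure adds nothing (no advanced item has the dot before a non-terminal).

GOTO = { [L → y .] }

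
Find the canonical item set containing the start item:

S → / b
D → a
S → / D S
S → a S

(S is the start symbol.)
First, augment the grammar with S' → S
I₀ = CLOSURE({ [S' → . S] }):
  [S' → . S] has the dot before S: add [S → . / b], [S → . / D S], [S → . a S]
No further items can be added.

I₀ = { [S → . / D S], [S → . / b], [S → . a S], [S' → . S] }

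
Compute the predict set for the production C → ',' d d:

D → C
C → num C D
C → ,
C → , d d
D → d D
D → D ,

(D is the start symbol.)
{ ',' }

PREDICT(C → ',' d d) = (FIRST(RHS) \ {ε}) ∪ (FOLLOW(C) if ε ∈ FIRST(RHS), i.e. RHS ⇒* ε)
FIRST(',' d d) = { ',' }
ε ∉ FIRST(',' d d), so FOLLOW(C) is not added.
PREDICT(C → ',' d d) = { ',' }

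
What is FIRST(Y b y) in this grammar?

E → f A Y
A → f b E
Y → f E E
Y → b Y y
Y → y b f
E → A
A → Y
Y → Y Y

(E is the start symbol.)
FIRST sets of the non-terminals involved (from the grammar, by fixed-point iteration):
  FIRST(Y) = { 'b', 'f', 'y' }

To compute FIRST(Y b y), process the symbols left to right:
Symbol Y is a non-terminal. Add FIRST(Y) \ {ε} = { 'b', 'f', 'y' }
Y is not nullable (ε ∉ FIRST(Y)), so stop here.
FIRST(Y b y) = { 'b', 'f', 'y' }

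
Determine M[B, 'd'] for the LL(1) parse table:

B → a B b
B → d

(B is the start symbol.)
B → d

To find M[B, 'd'], we find productions for B where 'd' is in the predict set (PREDICT(N → α) = (FIRST(α) \ {ε}) ∪ (FOLLOW(N) if α ⇒* ε)).

B → a B b: PREDICT = { 'a' }
B → d: PREDICT = { 'd' }
  'd' is in predict set, so this production goes in M[B, 'd']

M[B, 'd'] = B → d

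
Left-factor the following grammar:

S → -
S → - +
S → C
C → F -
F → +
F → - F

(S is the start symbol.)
Left-factoring transforms A → αβ₁ | αβ₂ into A → αA' and A' → β₁ | β₂
(α is the longest common prefix among the alternatives). Repeat until
no nonterminal has two alternatives with a common prefix.

Round 1: S has alternatives sharing prefix '-'. Introduce S': S → - S'
  Add: S' → ε
  Add: S' → +

No remaining common prefixes — done.

Resulting grammar:
S → - S'
S' → ε
S' → +
S → C
C → F -
F → +
F → - F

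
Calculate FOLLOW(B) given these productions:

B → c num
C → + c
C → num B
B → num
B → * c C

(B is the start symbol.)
B is the start symbol, so $ ∈ FOLLOW(B).
In C → num B: B is at the end, add FOLLOW(C)

The FOLLOW sets referred to above (computed the same way, to a fixed point):
  FOLLOW(C) = { $ }

Taking the union: FOLLOW(B) = { $ }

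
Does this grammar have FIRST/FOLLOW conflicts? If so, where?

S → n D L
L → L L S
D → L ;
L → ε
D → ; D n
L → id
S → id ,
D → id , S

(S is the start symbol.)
Yes. L → L L S with FOLLOW(L) on { 'id', 'n' }; L → id with FOLLOW(L) on { 'id' }

A FIRST/FOLLOW conflict occurs when a non-terminal N has a nullable alternative N → β (β ⇒* ε) and another alternative N → α with FIRST(α) ∩ FOLLOW(N) ≠ ∅: on such a lookahead the parser cannot decide between expanding α and letting N vanish via β.

Nullable non-terminals: L.
FIRST sets used below: FIRST(L) = { 'id', 'n', ε }, FIRST(S) = { 'id', 'n' }

L: nullable alternative(s) L → ε; FOLLOW(L) = { $, ';', 'id', 'n' }
  L → L L S: FIRST \ {ε} = { 'id', 'n' } — overlaps FOLLOW(L) on { 'id', 'n' }: CONFLICT
  L → ε: FIRST \ {ε} = { } — this is the only nullable alternative, skip
  L → id: FIRST \ {ε} = { 'id' } — overlaps FOLLOW(L) on { 'id' }: CONFLICT

D, S have no nullable alternative, so no FIRST/FOLLOW check is needed there.

So the grammar has 2 FIRST/FOLLOW conflicts (marked CONFLICT above).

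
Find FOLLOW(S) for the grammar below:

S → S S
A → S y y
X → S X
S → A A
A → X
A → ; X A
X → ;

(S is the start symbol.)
{ $, ';', 'y' }

S is the start symbol, so $ ∈ FOLLOW(S).
In S → S S: S is followed by S, add FIRST(S) \ {ε} = { ';' }
In S → S S: S is at the end; this adds FOLLOW(S) to itself — nothing new
In A → S y y: S is followed by y y, add FIRST(y y) \ {ε} = { 'y' }
In X → S X: S is followed by X, add FIRST(X) \ {ε} = { ';' }

Taking the union: FOLLOW(S) = { $, ';', 'y' }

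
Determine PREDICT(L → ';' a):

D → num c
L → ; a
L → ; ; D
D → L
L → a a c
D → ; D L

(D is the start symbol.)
PREDICT(L → ';' a) = (FIRST(RHS) \ {ε}) ∪ (FOLLOW(L) if ε ∈ FIRST(RHS), i.e. RHS ⇒* ε)
FIRST(';' a) = { ';' }
ε ∉ FIRST(';' a), so FOLLOW(L) is not added.
PREDICT(L → ';' a) = { ';' }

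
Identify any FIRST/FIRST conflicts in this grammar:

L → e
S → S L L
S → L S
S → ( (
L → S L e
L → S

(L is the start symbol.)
Yes. L → e / L → S L e on { 'e' }; L → e / L → S on { 'e' }; L → S L e / L → S on { '(', 'e' }; S → S L L / S → L S on { '(', 'e' }; S → S L L / S → '(' '(' on { '(' }; S → L S / S → '(' '(' on { '(' }

A FIRST/FIRST conflict occurs when two productions N → α and N → β for the same non-terminal have FIRST(α) ∩ FIRST(β) ≠ ∅ (with ε ∈ FIRST of a nullable right-hand side, so two nullable alternatives also conflict).

FIRST sets of the non-terminals at (or reachable through a nullable prefix from) the front of some alternative:
  FIRST(S) = { '(', 'e' }
  FIRST(L) = { '(', 'e' }

Productions for L:
  L → e: FIRST = { 'e' }
  L → S L e: FIRST = { '(', 'e' }
  L → S: FIRST = { '(', 'e' }
Productions for S:
  S → S L L: FIRST = { '(', 'e' }
  S → L S: FIRST = { '(', 'e' }
  S → ( (: FIRST = { '(' }

Conflict for L: L → e and L → S L e
  Overlap: { 'e' }
Conflict for L: L → e and L → S
  Overlap: { 'e' }
Conflict for L: L → S L e and L → S
  Overlap: { '(', 'e' }
Conflict for S: S → S L L and S → L S
  Overlap: { '(', 'e' }
Conflict for S: S → S L L and S → ( (
  Overlap: { '(' }
Conflict for S: S → L S and S → ( (
  Overlap: { '(' }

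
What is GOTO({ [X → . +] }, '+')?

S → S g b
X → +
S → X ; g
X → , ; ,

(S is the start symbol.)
{ [X → + .] }

GOTO(I, '+') = CLOSURE({ [A → αX.β] : [A → α.Xβ] ∈ I, X = '+' })

Items with dot before '+', with the dot advanced:
  [X → . +] → [X → + .]
Closure adds nothing (no advanced item has the dot before a non-terminal).

GOTO = { [X → + .] }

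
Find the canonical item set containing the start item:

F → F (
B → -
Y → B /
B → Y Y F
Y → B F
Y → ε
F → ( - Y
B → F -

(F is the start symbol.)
{ [F → . ( - Y], [F → . F (], [F' → . F] }

First, augment the grammar with F' → F
I₀ = CLOSURE({ [F' → . F] }):
  [F' → . F] has the dot before F: add [F → . F (], [F → . ( - Y]
No further items can be added.

I₀ = { [F → . ( - Y], [F → . F (], [F' → . F] }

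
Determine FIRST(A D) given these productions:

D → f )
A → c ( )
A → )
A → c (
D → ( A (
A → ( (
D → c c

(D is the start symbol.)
FIRST sets of the non-terminals involved (from the grammar, by fixed-point iteration):
  FIRST(A) = { '(', ')', 'c' }

To compute FIRST(A D), process the symbols left to right:
Symbol A is a non-terminal. Add FIRST(A) \ {ε} = { '(', ')', 'c' }
A is not nullable (ε ∉ FIRST(A)), so stop here.
FIRST(A D) = { '(', ')', 'c' }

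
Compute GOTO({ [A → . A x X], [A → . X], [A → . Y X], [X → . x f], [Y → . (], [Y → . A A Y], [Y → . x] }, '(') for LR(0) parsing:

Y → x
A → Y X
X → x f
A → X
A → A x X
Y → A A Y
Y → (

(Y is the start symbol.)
GOTO(I, '(') = CLOSURE({ [A → αX.β] : [A → α.Xβ] ∈ I, X = '(' })

Items with dot before '(', with the dot advanced:
  [Y → . (] → [Y → ( .]
Closure adds nothing (no advanced item has the dot before a non-terminal).

GOTO = { [Y → ( .] }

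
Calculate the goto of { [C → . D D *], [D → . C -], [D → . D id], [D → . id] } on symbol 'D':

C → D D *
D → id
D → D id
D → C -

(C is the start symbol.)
GOTO(I, 'D') = CLOSURE({ [A → αX.β] : [A → α.Xβ] ∈ I, X = 'D' })

Items with dot before 'D', with the dot advanced:
  [C → . D D *] → [C → D . D *]
  [D → . D id] → [D → D . id]
Closure of the advanced items:
  [C → D . D *] has the dot before D: add [D → . id], [D → . D id], [D → . C -]
  [D → . C -] has the dot before C: add [C → . D D *]

GOTO = { [C → . D D *], [C → D . D *], [D → . C -], [D → . D id], [D → . id], [D → D . id] }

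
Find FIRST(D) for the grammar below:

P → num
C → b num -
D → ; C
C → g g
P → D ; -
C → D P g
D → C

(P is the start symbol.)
{ ';', 'b', 'g' }

To compute FIRST(D), examine every production with D on the left-hand side, reading each right-hand side left to right until a non-nullable symbol is reached.

FIRST sets of the other non-terminals involved (by the same procedure, iterated to a fixed point):
  FIRST(C) = { ';', 'b', 'g' }

From D → ; C:
  - ';' is a terminal: add ';' and stop
From D → C:
  - C is a non-terminal: add FIRST(C) \ {ε} = { ';', 'b', 'g' }
    C is not nullable, so stop

Collecting: FIRST(D) = { ';', 'b', 'g' }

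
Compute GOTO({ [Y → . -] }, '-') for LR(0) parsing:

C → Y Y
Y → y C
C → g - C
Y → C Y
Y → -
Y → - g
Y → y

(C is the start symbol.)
GOTO(I, '-') = CLOSURE({ [A → αX.β] : [A → α.Xβ] ∈ I, X = '-' })

Items with dot before '-', with the dot advanced:
  [Y → . -] → [Y → - .]
Closure adds nothing (no advanced item has the dot before a non-terminal).

GOTO = { [Y → - .] }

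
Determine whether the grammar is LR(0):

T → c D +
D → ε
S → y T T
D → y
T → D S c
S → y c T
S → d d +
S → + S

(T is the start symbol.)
A grammar is LR(0) if no state in the canonical LR(0) collection has:
  - both a shift item (dot before a terminal) and a complete item (shift-reduce conflict), or
  - two or more complete items (reduce-reduce conflict; the accept item [T' → T .] counts as a complete item here).

Augment with T' → T and build the canonical LR(0) collection (I0 = CLOSURE({[T' → . T]}), then GOTO on every symbol after a dot until no new states appear). It has 21 states:
  I0: { [D → . y], [D → .], [T → . D S c], [T → . c D +], [T' → . T] }  — shift, reduce
  I1: { [S → . + S], [S → . d d +], [S → . y T T], [S → . y c T], [T → D . S c] }  — shift
  I2: { [T' → T .] }  — accept
  I3: { [D → . y], [D → .], [T → c . D +] }  — shift, reduce
  I4: { [D → y .] }  — reduce
  I5: { [T → c D . +] }  — shift
  I6: { [T → c D + .] }  — reduce
  I7: { [S → + . S], [S → . + S], [S → . d d +], [S → . y T T], [S → . y c T] }  — shift
  I8: { [T → D S . c] }  — shift
  I9: { [S → d . d +] }  — shift
  I10: { [D → . y], [D → .], [S → y . T T], [S → y . c T], [T → . D S c], [T → . c D +] }  — shift, reduce
  I11: { [D → . y], [D → .], [S → y T . T], [T → . D S c], [T → . c D +] }  — shift, reduce
  I12: { [D → . y], [D → .], [S → y c . T], [T → . D S c], [T → . c D +], [T → c . D +] }  — shift, reduce
  I13: { [S → . + S], [S → . d d +], [S → . y T T], [S → . y c T], [T → D . S c], [T → c D . +] }  — shift
  I14: { [S → y c T .] }  — reduce
  I15: { [S → + . S], [S → . + S], [S → . d d +], [S → . y T T], [S → . y c T], [T → c D + .] }  — shift, reduce
  I16: { [S → + S .] }  — reduce
  I17: { [S → y T T .] }  — reduce
  I18: { [S → d d . +] }  — shift
  I19: { [S → d d + .] }  — reduce
  I20: { [T → D S c .] }  — reduce

Conflict in state I0:
  Shift-reduce conflict between [D → .] and [D → . y]
So the grammar is NOT LR(0).

Answer: No. Shift-reduce conflict between [D → .] and [D → . y]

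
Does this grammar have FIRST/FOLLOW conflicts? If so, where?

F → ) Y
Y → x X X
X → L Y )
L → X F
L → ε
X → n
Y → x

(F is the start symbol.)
Yes. L → X F with FOLLOW(L) on { 'x' }

Nullable non-terminals: L.
FIRST sets used below: FIRST(X) = { 'n', 'x' }

L: nullable alternative(s) L → ε; FOLLOW(L) = { 'x' }
  L → X F: FIRST \ {ε} = { 'n', 'x' } — overlaps FOLLOW(L) on { 'x' }: CONFLICT
  L → ε: FIRST \ {ε} = { } — this is the only nullable alternative, skip

F, X, Y have no nullable alternative, so no FIRST/FOLLOW check is needed there.

So the grammar has 1 FIRST/FOLLOW conflict (marked CONFLICT above).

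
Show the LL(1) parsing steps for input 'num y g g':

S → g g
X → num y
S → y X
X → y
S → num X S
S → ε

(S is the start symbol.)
Stack is shown with the top on the left.

Stack      Input        Action
------------------------------
S $        num y g g $  output S → num X S
num X S $  num y g g $  match 'num'
X S $      y g g $      output X → y
y S $      y g g $      match 'y'
S $        g g $        output S → g g
g g $      g g $        match 'g'
g $        g $          match 'g'
$          $            accept

The string is accepted.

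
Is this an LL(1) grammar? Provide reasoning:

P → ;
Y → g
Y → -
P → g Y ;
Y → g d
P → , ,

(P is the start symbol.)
A grammar is LL(1) if for each non-terminal N with multiple productions, the predict sets of those productions are pairwise disjoint, where PREDICT(N → α) = (FIRST(α) \ {ε}) ∪ (FOLLOW(N) if α ⇒* ε).

For P:
  PREDICT(P → ';') = { ';' }
  PREDICT(P → g Y ';') = { 'g' }
  PREDICT(P → ',' ',') = { ',' }
For Y:
  PREDICT(Y → g) = { 'g' }
  PREDICT(Y → '-') = { '-' }
  PREDICT(Y → g d) = { 'g' }

Conflict found: Predict set conflict for Y: { 'g' }
The grammar is NOT LL(1).

Answer: No. Predict set conflict for Y: { 'g' }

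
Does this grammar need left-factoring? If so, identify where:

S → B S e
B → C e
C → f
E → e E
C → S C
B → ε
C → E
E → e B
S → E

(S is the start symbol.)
Yes, E has productions with common prefix 'e'

Left-factoring is needed when two productions for the same non-terminal
share a common prefix on the right-hand side.

Productions for S:
  S → B S e
  S → E
Productions for B:
  B → C e
  B → ε
Productions for C:
  C → f
  C → S C
  C → E
Productions for E:
  E → e E
  E → e B

Found common prefix 'e' in productions for E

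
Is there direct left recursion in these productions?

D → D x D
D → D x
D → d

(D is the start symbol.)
Yes, D is left-recursive

Direct left recursion occurs when N → N α for some non-terminal N (the right-hand side begins with the left-hand side itself).

D → D x D: LEFT RECURSIVE (starts with D)
D → D x: LEFT RECURSIVE (starts with D)
D → d: starts with d

The grammar has direct left recursion on: D.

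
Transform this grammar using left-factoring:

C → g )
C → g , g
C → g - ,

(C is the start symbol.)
Left-factoring transforms A → αβ₁ | αβ₂ into A → αA' and A' → β₁ | β₂
(α is the longest common prefix among the alternatives). Repeat until
no nonterminal has two alternatives with a common prefix.

Round 1: C has alternatives sharing prefix 'g'. Introduce C': C → g C'
  Add: C' → )
  Add: C' → , g
  Add: C' → - ,

No remaining common prefixes — done.

Resulting grammar:
C → g C'
C' → )
C' → , g
C' → - ,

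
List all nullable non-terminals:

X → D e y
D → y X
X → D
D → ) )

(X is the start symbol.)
None

A non-terminal is nullable if it can derive ε (the empty string): either it has an ε-production, or it has a production whose right-hand side consists entirely of nullable non-terminals.

There are no ε-productions, so no non-terminal can derive ε.
No non-terminals are nullable.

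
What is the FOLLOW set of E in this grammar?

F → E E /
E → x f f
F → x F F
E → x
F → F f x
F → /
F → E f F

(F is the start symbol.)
To compute FOLLOW(E), find every occurrence of E on a right-hand side N → α E β: add FIRST(β) \ {ε}, and if β is empty or nullable also add FOLLOW(N). Iterate to a fixed point.

In F → E E /: E is followed by E '/', add FIRST(E '/') \ {ε} = { 'x' }
In F → E E /: E is followed by '/', add FIRST('/') \ {ε} = { '/' }
In F → E f F: E is followed by f F, add FIRST(f F) \ {ε} = { 'f' }

Taking the union: FOLLOW(E) = { '/', 'f', 'x' }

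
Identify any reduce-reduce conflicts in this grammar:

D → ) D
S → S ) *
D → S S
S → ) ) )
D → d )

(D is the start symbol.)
No reduce-reduce conflicts

A reduce-reduce conflict occurs when an LR(0) state has two complete items [A → α .] and [B → β .] — both call for a reduction, and with no lookahead the parser cannot choose between them.

Augment with D' → D and build the canonical LR(0) collection (I0 = CLOSURE({[D' → . D]}), then GOTO on every symbol after a dot until no new states appear). It has 15 states:
  I0: { [D → . ) D], [D → . S S], [D → . d )], [D' → . D], [S → . ) ) )], [S → . S ) *] }  — shift
  I1: { [D → ) . D], [D → . ) D], [D → . S S], [D → . d )], [S → ) . ) )], [S → . ) ) )], [S → . S ) *] }  — shift
  I2: { [D' → D .] }  — accept
  I3: { [D → S . S], [S → . ) ) )], [S → . S ) *], [S → S . ) *] }  — shift
  I4: { [D → d . )] }  — shift
  I5: { [D → d ) .] }  — reduce
  I6: { [S → ) . ) )], [S → S ) . *] }  — shift
  I7: { [D → S S .], [S → S . ) *] }  — shift, reduce
  I8: { [S → S ) . *] }  — shift
  I9: { [S → S ) * .] }  — reduce
  I10: { [S → ) ) . )] }  — shift
  I11: { [S → ) ) ) .] }  — reduce
  I12: { [D → ) . D], [D → . ) D], [D → . S S], [D → . d )], [S → ) ) . )], [S → ) . ) )], [S → . ) ) )], [S → . S ) *] }  — shift
  I13: { [D → ) D .] }  — reduce
  I14: { [D → ) . D], [D → . ) D], [D → . S S], [D → . d )], [S → ) ) ) .], [S → ) ) . )], [S → ) . ) )], [S → . ) ) )], [S → . S ) *] }  — shift, reduce

No state contains more than one complete item.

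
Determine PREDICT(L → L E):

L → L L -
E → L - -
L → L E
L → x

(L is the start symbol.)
PREDICT(L → L E) = (FIRST(RHS) \ {ε}) ∪ (FOLLOW(L) if ε ∈ FIRST(RHS), i.e. RHS ⇒* ε)
FIRST(L) = { 'x' }
FIRST(L E) = { 'x' }
ε ∉ FIRST(L E), so FOLLOW(L) is not added.
PREDICT(L → L E) = { 'x' }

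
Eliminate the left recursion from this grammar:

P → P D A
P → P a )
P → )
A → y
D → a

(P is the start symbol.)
P → ) P'
P' → D A P'
P' → a ) P'
P' → ε
A → y
D → a

P is directly left-recursive. The standard transformation for
  A → A α₁ | ... | A α_m | β₁ | ... | β_n
is
  A  → β₁ A' | ... | β_n A'
  A' → α₁ A' | ... | α_m A' | ε

P → ) becomes P → ) P'
P → P D A becomes P' → D A P'
P → P a ) becomes P' → a ) P'
Add P' → ε

Productions for other non-terminals are unchanged:
  A → y
  D → a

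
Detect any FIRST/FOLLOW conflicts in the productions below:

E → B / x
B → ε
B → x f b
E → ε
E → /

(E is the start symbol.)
Nullable non-terminals: B, E.
FIRST sets used below: FIRST(B) = { 'x', ε }

B: nullable alternative(s) B → ε; FOLLOW(B) = { '/' }
  B → ε: FIRST \ {ε} = { } — this is the only nullable alternative, skip
  B → x f b: FIRST \ {ε} = { 'x' } — disjoint from FOLLOW(B)

E: nullable alternative(s) E → ε; FOLLOW(E) = { $ }
  E → B / x: FIRST \ {ε} = { '/', 'x' } — disjoint from FOLLOW(E)
  E → ε: FIRST \ {ε} = { } — this is the only nullable alternative, skip
  E → /: FIRST \ {ε} = { '/' } — disjoint from FOLLOW(E)

No FIRST/FOLLOW conflicts found.

Answer: No FIRST/FOLLOW conflicts.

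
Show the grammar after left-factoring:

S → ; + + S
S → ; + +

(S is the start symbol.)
Left-factoring transforms A → αβ₁ | αβ₂ into A → αA' and A' → β₁ | β₂
(α is the longest common prefix among the alternatives). Repeat until
no nonterminal has two alternatives with a common prefix.

Round 1: S has alternatives sharing prefix '; + +'. Introduce S': S → ; + + S'
  Add: S' → S
  Add: S' → ε

No remaining common prefixes — done.

Resulting grammar:
S → ; + + S'
S' → S
S' → ε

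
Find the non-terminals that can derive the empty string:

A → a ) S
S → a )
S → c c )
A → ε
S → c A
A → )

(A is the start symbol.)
ε-productions: A → ε
So A is immediately nullable.
No further non-terminal can be added: every production for the remaining non-terminals contains a terminal or a non-nullable non-terminal.
Nullable = { 'A' }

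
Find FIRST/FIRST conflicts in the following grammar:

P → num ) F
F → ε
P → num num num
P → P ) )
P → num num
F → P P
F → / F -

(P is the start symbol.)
Yes. P → num ')' F / P → num num num on { 'num' }; P → num ')' F / P → P ')' ')' on { 'num' }; P → num ')' F / P → num num on { 'num' }; P → num num num / P → P ')' ')' on { 'num' }; P → num num num / P → num num on { 'num' }; P → P ')' ')' / P → num num on { 'num' }

FIRST sets of the non-terminals at (or reachable through a nullable prefix from) the front of some alternative:
  FIRST(P) = { 'num' }

Productions for P:
  P → num ) F: FIRST = { 'num' }
  P → num num num: FIRST = { 'num' }
  P → P ) ): FIRST = { 'num' }
  P → num num: FIRST = { 'num' }
Productions for F:
  F → ε: FIRST = { ε }
  F → P P: FIRST = { 'num' }
  F → / F -: FIRST = { '/' }

Conflict for P: P → num ) F and P → num num num
  Overlap: { 'num' }
Conflict for P: P → num ) F and P → P ) )
  Overlap: { 'num' }
Conflict for P: P → num ) F and P → num num
  Overlap: { 'num' }
Conflict for P: P → num num num and P → P ) )
  Overlap: { 'num' }
Conflict for P: P → num num num and P → num num
  Overlap: { 'num' }
Conflict for P: P → P ) ) and P → num num
  Overlap: { 'num' }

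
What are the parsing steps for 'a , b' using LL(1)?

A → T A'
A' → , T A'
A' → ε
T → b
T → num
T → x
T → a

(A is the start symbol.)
LL(1) parsing maintains a stack (initially the start symbol over $) and the input. At each step: if the stack top is a terminal, match it against the current input token; if it is a non-terminal N, replace it with the RHS of M[N, lookahead] (the unique production whose predict set contains the lookahead).

Stack is shown with the top on the left.

Stack     Input    Action
-------------------------
A $       a , b $  output A → T A'
T A' $    a , b $  output T → a
a A' $    a , b $  match 'a'
A' $      , b $    output A' → , T A'
, T A' $  , b $    match ','
T A' $    b $      output T → b
b A' $    b $      match 'b'
A' $      $        output A' → ε
$         $        accept

The string is accepted.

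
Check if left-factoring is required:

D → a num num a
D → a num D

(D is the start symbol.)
Yes, D has productions with common prefix 'a num'

Left-factoring is needed when two productions for the same non-terminal
share a common prefix on the right-hand side.

Productions for D:
  D → a num num a
  D → a num D

Found common prefix 'a num' in productions for D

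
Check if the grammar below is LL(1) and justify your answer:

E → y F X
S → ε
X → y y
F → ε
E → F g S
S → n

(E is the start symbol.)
A grammar is LL(1) if for each non-terminal N with multiple productions, the predict sets of those productions are pairwise disjoint, where PREDICT(N → α) = (FIRST(α) \ {ε}) ∪ (FOLLOW(N) if α ⇒* ε).

Relevant sets:
  FIRST(F) = { ε }
  FOLLOW(S) = { $ }

For E:
  PREDICT(E → y F X) = { 'y' }
  PREDICT(E → F g S) = { 'g' }
For S:
  PREDICT(S → ε) = { $ }
  PREDICT(S → n) = { 'n' }
X, F have a single production, so nothing to check there.

All predict sets are disjoint. The grammar IS LL(1).

Answer: Yes, the grammar is LL(1).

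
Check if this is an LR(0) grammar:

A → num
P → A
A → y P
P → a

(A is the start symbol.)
Augment with A' → A and build the canonical LR(0) collection (I0 = CLOSURE({[A' → . A]}), then GOTO on every symbol after a dot until no new states appear). It has 7 states:
  I0: { [A → . num], [A → . y P], [A' → . A] }  — shift
  I1: { [A' → A .] }  — accept
  I2: { [A → num .] }  — reduce
  I3: { [A → . num], [A → . y P], [A → y . P], [P → . A], [P → . a] }  — shift
  I4: { [P → A .] }  — reduce
  I5: { [A → y P .] }  — reduce
  I6: { [P → a .] }  — reduce

Every state is either a pure shift/goto state or contains exactly one complete item and nothing to shift — no conflicts. The grammar is LR(0).

Answer: Yes, the grammar is LR(0)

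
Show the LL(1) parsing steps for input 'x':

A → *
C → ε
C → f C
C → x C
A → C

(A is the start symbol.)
LL(1) parsing maintains a stack (initially the start symbol over $) and the input. At each step: if the stack top is a terminal, match it against the current input token; if it is a non-terminal N, replace it with the RHS of M[N, lookahead] (the unique production whose predict set contains the lookahead).

Stack is shown with the top on the left.

Stack  Input  Action
--------------------
A $    x $    output A → C
C $    x $    output C → x C
x C $  x $    match 'x'
C $    $      output C → ε
$      $      accept

The string is accepted.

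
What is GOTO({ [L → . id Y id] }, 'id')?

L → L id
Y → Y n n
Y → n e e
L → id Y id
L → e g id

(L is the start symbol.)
{ [L → id . Y id], [Y → . Y n n], [Y → . n e e] }

GOTO(I, 'id') = CLOSURE({ [A → αX.β] : [A → α.Xβ] ∈ I, X = 'id' })

Items with dot before 'id', with the dot advanced:
  [L → . id Y id] → [L → id . Y id]
Closure of the advanced items:
  [L → id . Y id] has the dot before Y: add [Y → . Y n n], [Y → . n e e]

GOTO = { [L → id . Y id], [Y → . Y n n], [Y → . n e e] }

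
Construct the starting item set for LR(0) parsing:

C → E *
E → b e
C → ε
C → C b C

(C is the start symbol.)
First, augment the grammar with C' → C
I₀ = CLOSURE({ [C' → . C] }):
  [C' → . C] has the dot before C: add [C → . E *], [C → .], [C → . C b C]
  [C → . E *] has the dot before E: add [E → . b e]
No further items can be added.

I₀ = { [C → . C b C], [C → . E *], [C → .], [C' → . C], [E → . b e] }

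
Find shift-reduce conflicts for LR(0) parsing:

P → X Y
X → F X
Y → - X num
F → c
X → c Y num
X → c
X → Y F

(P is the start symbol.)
Yes — I6: [F → c .] vs [Y → . - X num]

A shift-reduce conflict occurs when an LR(0) state has both:
  - a complete (reduce) item [A → α .] (dot at the end), and
  - a shift item [B → β . c γ] (dot before a terminal).

Augment with P' → P and build the canonical LR(0) collection (I0 = CLOSURE({[P' → . P]}), then GOTO on every symbol after a dot until no new states appear). It has 15 states:
  I0: { [F → . c], [P → . X Y], [P' → . P], [X → . F X], [X → . Y F], [X → . c Y num], [X → . c], [Y → . - X num] }  — shift
  I1: { [F → . c], [X → . F X], [X → . Y F], [X → . c Y num], [X → . c], [Y → - . X num], [Y → . - X num] }  — shift
  I2: { [F → . c], [X → . F X], [X → . Y F], [X → . c Y num], [X → . c], [X → F . X], [Y → . - X num] }  — shift
  I3: { [P' → P .] }  — accept
  I4: { [P → X . Y], [Y → . - X num] }  — shift
  I5: { [F → . c], [X → Y . F] }  — shift
  I6: { [F → c .], [X → c . Y num], [X → c .], [Y → . - X num] }  — shift, 2 reduces
  I7: { [X → c Y . num] }  — shift
  I8: { [X → c Y num .] }  — reduce
  I9: { [X → Y F .] }  — reduce
  I10: { [F → c .] }  — reduce
  I11: { [P → X Y .] }  — reduce
  I12: { [X → F X .] }  — reduce
  I13: { [Y → - X . num] }  — shift
  I14: { [Y → - X num .] }  — reduce

I6 contains reduce items [F → c .], [X → c .] and shift item [Y → . - X num] — shift-reduce conflict.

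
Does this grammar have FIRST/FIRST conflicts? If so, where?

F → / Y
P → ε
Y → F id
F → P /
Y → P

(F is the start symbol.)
Yes. F → '/' Y / F → P '/' on { '/' }

FIRST sets of the non-terminals at (or reachable through a nullable prefix from) the front of some alternative:
  FIRST(P) = { ε }
  FIRST(F) = { '/' }

Productions for F:
  F → / Y: FIRST = { '/' }
  F → P /: FIRST = { '/' }
Productions for Y:
  Y → F id: FIRST = { '/' }
  Y → P: FIRST = { ε }
P has only one production, so no FIRST/FIRST conflict is possible there.

Conflict for F: F → / Y and F → P /
  Overlap: { '/' }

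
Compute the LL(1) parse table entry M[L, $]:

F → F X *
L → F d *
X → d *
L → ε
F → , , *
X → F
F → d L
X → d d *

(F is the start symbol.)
To find M[L, $], we find productions for L where $ is in the predict set (PREDICT(N → α) = (FIRST(α) \ {ε}) ∪ (FOLLOW(N) if α ⇒* ε)).

Relevant sets:
  FIRST(F) = { ',', 'd' }
  FOLLOW(L) = { $, '*', ',', 'd' }

L → F d *: PREDICT = { ',', 'd' }
L → ε: PREDICT = { $, '*', ',', 'd' }
  $ is in predict set, so this production goes in M[L, $]

M[L, $] = L → ε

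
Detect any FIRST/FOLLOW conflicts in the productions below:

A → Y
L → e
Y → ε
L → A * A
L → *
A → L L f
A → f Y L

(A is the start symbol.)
A FIRST/FOLLOW conflict occurs when a non-terminal N has a nullable alternative N → β (β ⇒* ε) and another alternative N → α with FIRST(α) ∩ FOLLOW(N) ≠ ∅: on such a lookahead the parser cannot decide between expanding α and letting N vanish via β.

Nullable non-terminals: A, Y.
FIRST sets used below: FIRST(Y) = { ε }, FIRST(L) = { '*', 'e', 'f' }

A: nullable alternative(s) A → Y; FOLLOW(A) = { $, '*', 'e', 'f' }
  A → Y: FIRST \ {ε} = { } — this is the only nullable alternative, skip
  A → L L f: FIRST \ {ε} = { '*', 'e', 'f' } — overlaps FOLLOW(A) on { '*', 'e', 'f' }: CONFLICT
  A → f Y L: FIRST \ {ε} = { 'f' } — overlaps FOLLOW(A) on { 'f' }: CONFLICT
Y has a nullable alternative but only one production, so nothing to check.

L has no nullable alternative, so no FIRST/FOLLOW check is needed there.

So the grammar has 2 FIRST/FOLLOW conflicts (marked CONFLICT above).

Answer: Yes. A → L L f with FOLLOW(A) on { '*', 'e', 'f' }; A → f Y L with FOLLOW(A) on { 'f' }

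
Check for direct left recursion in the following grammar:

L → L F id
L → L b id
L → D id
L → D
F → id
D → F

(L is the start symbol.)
L → L F id: LEFT RECURSIVE (starts with L)
L → L b id: LEFT RECURSIVE (starts with L)
L → D id: starts with D
L → D: starts with D
F → id: starts with id
D → F: starts with F

The grammar has direct left recursion on: L.

Answer: Yes, L is left-recursive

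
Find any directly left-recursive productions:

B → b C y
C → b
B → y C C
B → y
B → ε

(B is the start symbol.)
No direct left recursion

Direct left recursion occurs when N → N α for some non-terminal N (the right-hand side begins with the left-hand side itself).

B → b C y: starts with b
C → b: starts with b
B → y C C: starts with y
B → y: starts with y
B → ε: starts with ε

No direct left recursion found.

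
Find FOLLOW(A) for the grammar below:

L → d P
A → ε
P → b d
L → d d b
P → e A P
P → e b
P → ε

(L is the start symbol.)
{ $, 'b', 'e' }

To compute FOLLOW(A), find every occurrence of A on a right-hand side N → α A β: add FIRST(β) \ {ε}, and if β is empty or nullable also add FOLLOW(N). Iterate to a fixed point.

In P → e A P: A is followed by P, add FIRST(P) \ {ε} = { 'b', 'e' }
  P is nullable, so also add FOLLOW(P)

The FOLLOW sets referred to above (computed the same way, to a fixed point):
  FOLLOW(P) = { $ }

Taking the union: FOLLOW(A) = { $, 'b', 'e' }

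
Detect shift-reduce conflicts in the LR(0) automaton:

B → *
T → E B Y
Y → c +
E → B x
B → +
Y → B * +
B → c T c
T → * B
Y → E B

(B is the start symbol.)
Yes — I5: [B → * .] vs [B → . *]

A shift-reduce conflict occurs when an LR(0) state has both:
  - a complete (reduce) item [A → α .] (dot at the end), and
  - a shift item [B → β . c γ] (dot before a terminal).

Augment with B' → B and build the canonical LR(0) collection (I0 = CLOSURE({[B' → . B]}), then GOTO on every symbol after a dot until no new states appear). It has 21 states:
  I0: { [B → . *], [B → . +], [B → . c T c], [B' → . B] }  — shift
  I1: { [B → * .] }  — reduce
  I2: { [B → + .] }  — reduce
  I3: { [B' → B .] }  — accept
  I4: { [B → . *], [B → . +], [B → . c T c], [B → c . T c], [E → . B x], [T → . * B], [T → . E B Y] }  — shift
  I5: { [B → * .], [B → . *], [B → . +], [B → . c T c], [T → * . B] }  — shift, reduce
  I6: { [E → B . x] }  — shift
  I7: { [B → . *], [B → . +], [B → . c T c], [T → E . B Y] }  — shift
  I8: { [B → c T . c] }  — shift
  I9: { [B → c T c .] }  — reduce
  I10: { [B → . *], [B → . +], [B → . c T c], [E → . B x], [T → E B . Y], [Y → . B * +], [Y → . E B], [Y → . c +] }  — shift
  I11: { [E → B . x], [Y → B . * +] }  — shift
  I12: { [B → . *], [B → . +], [B → . c T c], [Y → E . B] }  — shift
  I13: { [T → E B Y .] }  — reduce
  I14: { [B → . *], [B → . +], [B → . c T c], [B → c . T c], [E → . B x], [T → . * B], [T → . E B Y], [Y → c . +] }  — shift
  I15: { [B → + .], [Y → c + .] }  — 2 reduces
  I16: { [Y → E B .] }  — reduce
  I17: { [Y → B * . +] }  — shift
  I18: { [E → B x .] }  — reduce
  I19: { [Y → B * + .] }  — reduce
  I20: { [T → * B .] }  — reduce

I5 contains reduce item [B → * .] and shift items [B → . *], [B → . +], [B → . c T c] — shift-reduce conflict.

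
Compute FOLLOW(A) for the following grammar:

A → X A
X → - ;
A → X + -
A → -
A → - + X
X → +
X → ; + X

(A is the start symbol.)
{ $ }

To compute FOLLOW(A), find every occurrence of A on a right-hand side N → α A β: add FIRST(β) \ {ε}, and if β is empty or nullable also add FOLLOW(N). Iterate to a fixed point.

A is the start symbol, so $ ∈ FOLLOW(A).
In A → X A: A is at the end; this adds FOLLOW(A) to itself — nothing new

Taking the union: FOLLOW(A) = { $ }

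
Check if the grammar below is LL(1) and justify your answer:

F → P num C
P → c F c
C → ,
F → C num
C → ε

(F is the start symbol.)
A grammar is LL(1) if for each non-terminal N with multiple productions, the predict sets of those productions are pairwise disjoint, where PREDICT(N → α) = (FIRST(α) \ {ε}) ∪ (FOLLOW(N) if α ⇒* ε).

Relevant sets:
  FIRST(P) = { 'c' }
  FIRST(C) = { ',', ε }
  FOLLOW(C) = { $, 'c', 'num' }

For F:
  PREDICT(F → P num C) = { 'c' }
  PREDICT(F → C num) = { ',', 'num' }
For C:
  PREDICT(C → ',') = { ',' }
  PREDICT(C → ε) = { $, 'c', 'num' }
P has a single production, so nothing to check there.

All predict sets are disjoint. The grammar IS LL(1).

Answer: Yes, the grammar is LL(1).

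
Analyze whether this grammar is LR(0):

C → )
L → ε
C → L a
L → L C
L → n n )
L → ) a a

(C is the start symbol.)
No. Shift-reduce conflict between [L → .] and [C → . )]

Augment with C' → C and build the canonical LR(0) collection (I0 = CLOSURE({[C' → . C]}), then GOTO on every symbol after a dot until no new states appear). It has 11 states:
  I0: { [C → . )], [C → . L a], [C' → . C], [L → . ) a a], [L → . L C], [L → . n n )], [L → .] }  — shift, reduce
  I1: { [C → ) .], [L → ) . a a] }  — shift, reduce
  I2: { [C' → C .] }  — accept
  I3: { [C → . )], [C → . L a], [C → L . a], [L → . ) a a], [L → . L C], [L → . n n )], [L → .], [L → L . C] }  — shift, reduce
  I4: { [L → n . n )] }  — shift
  I5: { [L → n n . )] }  — shift
  I6: { [L → n n ) .] }  — reduce
  I7: { [L → L C .] }  — reduce
  I8: { [C → L a .] }  — reduce
  I9: { [L → ) a . a] }  — shift
  I10: { [L → ) a a .] }  — reduce

Conflict in state I0:
  Shift-reduce conflict between [L → .] and [C → . )]
So the grammar is NOT LR(0).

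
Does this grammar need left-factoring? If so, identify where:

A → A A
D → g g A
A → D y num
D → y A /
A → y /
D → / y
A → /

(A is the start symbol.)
Left-factoring is needed when two productions for the same non-terminal
share a common prefix on the right-hand side.

Productions for A:
  A → A A
  A → D y num
  A → y /
  A → /
Productions for D:
  D → g g A
  D → y A /
  D → / y

No common prefixes found.

Answer: No, left-factoring is not needed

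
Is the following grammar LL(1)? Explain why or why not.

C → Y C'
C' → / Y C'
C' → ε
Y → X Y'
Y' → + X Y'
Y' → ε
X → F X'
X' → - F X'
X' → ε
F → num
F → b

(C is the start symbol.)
A grammar is LL(1) if for each non-terminal N with multiple productions, the predict sets of those productions are pairwise disjoint, where PREDICT(N → α) = (FIRST(α) \ {ε}) ∪ (FOLLOW(N) if α ⇒* ε).

Relevant sets:
  FOLLOW(C') = { $ }
  FOLLOW(Y') = { $, '/' }
  FOLLOW(X') = { $, '+', '/' }

For C':
  PREDICT(C' → '/' Y C') = { '/' }
  PREDICT(C' → ε) = { $ }
For Y':
  PREDICT(Y' → '+' X Y') = { '+' }
  PREDICT(Y' → ε) = { $, '/' }
For X':
  PREDICT(X' → '-' F X') = { '-' }
  PREDICT(X' → ε) = { $, '+', '/' }
For F:
  PREDICT(F → num) = { 'num' }
  PREDICT(F → b) = { 'b' }
C, Y, X have a single production, so nothing to check there.

All predict sets are disjoint. The grammar IS LL(1).

Answer: Yes, the grammar is LL(1).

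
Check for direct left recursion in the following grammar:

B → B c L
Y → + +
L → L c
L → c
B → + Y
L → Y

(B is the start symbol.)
Direct left recursion occurs when N → N α for some non-terminal N (the right-hand side begins with the left-hand side itself).

B → B c L: LEFT RECURSIVE (starts with B)
Y → + +: starts with '+'
L → L c: LEFT RECURSIVE (starts with L)
L → c: starts with c
B → + Y: starts with '+'
L → Y: starts with Y

The grammar has direct left recursion on: B, L.

Answer: Yes, B, L are left-recursive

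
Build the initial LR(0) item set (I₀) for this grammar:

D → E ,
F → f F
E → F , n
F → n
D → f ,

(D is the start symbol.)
First, augment the grammar with D' → D
I₀ = CLOSURE({ [D' → . D] }):
  [D' → . D] has the dot before D: add [D → . E ,], [D → . f ,]
  [D → . E ,] has the dot before E: add [E → . F , n]
  [E → . F , n] has the dot before F: add [F → . f F], [F → . n]
No further items can be added.

I₀ = { [D → . E ,], [D → . f ,], [D' → . D], [E → . F , n], [F → . f F], [F → . n] }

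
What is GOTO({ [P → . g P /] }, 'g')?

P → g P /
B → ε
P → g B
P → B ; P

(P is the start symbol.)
{ [B → .], [P → . B ; P], [P → . g B], [P → . g P /], [P → g . P /] }

GOTO(I, 'g') = CLOSURE({ [A → αX.β] : [A → α.Xβ] ∈ I, X = 'g' })

Items with dot before 'g', with the dot advanced:
  [P → . g P /] → [P → g . P /]
Closure of the advanced items:
  [P → g . P /] has the dot before P: add [P → . g P /], [P → . g B], [P → . B ; P]
  [P → . B ; P] has the dot before B: add [B → .]

GOTO = { [B → .], [P → . B ; P], [P → . g B], [P → . g P /], [P → g . P /] }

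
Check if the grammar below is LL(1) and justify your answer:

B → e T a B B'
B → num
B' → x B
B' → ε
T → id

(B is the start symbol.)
No. Predict set conflict for B': { 'x' }

A grammar is LL(1) if for each non-terminal N with multiple productions, the predict sets of those productions are pairwise disjoint, where PREDICT(N → α) = (FIRST(α) \ {ε}) ∪ (FOLLOW(N) if α ⇒* ε).

Relevant sets:
  FOLLOW(B') = { $, 'x' }

For B:
  PREDICT(B → e T a B B') = { 'e' }
  PREDICT(B → num) = { 'num' }
For B':
  PREDICT(B' → x B) = { 'x' }
  PREDICT(B' → ε) = { $, 'x' }
T has a single production, so nothing to check there.

Conflict found: Predict set conflict for B': { 'x' }
The grammar is NOT LL(1).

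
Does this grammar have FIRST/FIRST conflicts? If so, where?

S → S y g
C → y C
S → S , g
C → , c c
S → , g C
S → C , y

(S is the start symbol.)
FIRST sets of the non-terminals at (or reachable through a nullable prefix from) the front of some alternative:
  FIRST(S) = { ',', 'y' }
  FIRST(C) = { ',', 'y' }

Productions for S:
  S → S y g: FIRST = { ',', 'y' }
  S → S , g: FIRST = { ',', 'y' }
  S → , g C: FIRST = { ',' }
  S → C , y: FIRST = { ',', 'y' }
Productions for C:
  C → y C: FIRST = { 'y' }
  C → , c c: FIRST = { ',' }

Conflict for S: S → S y g and S → S , g
  Overlap: { ',', 'y' }
Conflict for S: S → S y g and S → , g C
  Overlap: { ',' }
Conflict for S: S → S y g and S → C , y
  Overlap: { ',', 'y' }
Conflict for S: S → S , g and S → , g C
  Overlap: { ',' }
Conflict for S: S → S , g and S → C , y
  Overlap: { ',', 'y' }
Conflict for S: S → , g C and S → C , y
  Overlap: { ',' }

Answer: Yes. S → S y g / S → S ',' g on { ',', 'y' }; S → S y g / S → ',' g C on { ',' }; S → S y g / S → C ',' y on { ',', 'y' }; S → S ',' g / S → ',' g C on { ',' }; S → S ',' g / S → C ',' y on { ',', 'y' }; S → ',' g C / S → C ',' y on { ',' }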